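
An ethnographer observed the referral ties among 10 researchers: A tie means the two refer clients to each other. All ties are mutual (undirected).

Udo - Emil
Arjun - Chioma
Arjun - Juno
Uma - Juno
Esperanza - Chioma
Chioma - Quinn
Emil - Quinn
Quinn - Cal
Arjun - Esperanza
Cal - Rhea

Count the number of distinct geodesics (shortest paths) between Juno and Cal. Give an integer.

1

The shortest distance is 4, and the only length-4 path is Juno–Arjun–Chioma–Quinn–Cal. So there is exactly 1 shortest path.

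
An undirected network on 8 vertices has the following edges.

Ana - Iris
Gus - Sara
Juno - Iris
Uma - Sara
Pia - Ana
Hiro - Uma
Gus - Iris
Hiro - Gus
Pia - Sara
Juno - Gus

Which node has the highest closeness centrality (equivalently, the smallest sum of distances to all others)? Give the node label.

Farness (sum of distances to all others) for each node — Ana:14, Gus:10, Hiro:14, Iris:12, Juno:14, Pia:14, Sara:11, Uma:15.
The smallest farness is 10, for Gus, so Gus has the highest closeness.

Gus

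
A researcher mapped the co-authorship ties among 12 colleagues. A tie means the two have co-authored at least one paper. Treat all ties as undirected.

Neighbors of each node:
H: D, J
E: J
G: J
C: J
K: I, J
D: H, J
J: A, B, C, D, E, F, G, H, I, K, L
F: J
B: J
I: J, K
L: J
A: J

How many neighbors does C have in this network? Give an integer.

C is directly tied to J. That is 1 neighbor, so the degree of C is 1.

1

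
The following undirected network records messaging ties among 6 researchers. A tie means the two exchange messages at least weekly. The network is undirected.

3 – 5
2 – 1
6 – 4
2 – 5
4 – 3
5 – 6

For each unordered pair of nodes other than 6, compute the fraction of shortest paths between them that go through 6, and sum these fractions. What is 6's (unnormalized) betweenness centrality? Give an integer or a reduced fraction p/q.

3/2

Pairs whose geodesics pass through 6 — 4–5: 1/2; 4–2: 1/2; 4–1: 1/2.
All other pairs contribute 0.
Summing the contributions gives betweenness(6) = 3/2.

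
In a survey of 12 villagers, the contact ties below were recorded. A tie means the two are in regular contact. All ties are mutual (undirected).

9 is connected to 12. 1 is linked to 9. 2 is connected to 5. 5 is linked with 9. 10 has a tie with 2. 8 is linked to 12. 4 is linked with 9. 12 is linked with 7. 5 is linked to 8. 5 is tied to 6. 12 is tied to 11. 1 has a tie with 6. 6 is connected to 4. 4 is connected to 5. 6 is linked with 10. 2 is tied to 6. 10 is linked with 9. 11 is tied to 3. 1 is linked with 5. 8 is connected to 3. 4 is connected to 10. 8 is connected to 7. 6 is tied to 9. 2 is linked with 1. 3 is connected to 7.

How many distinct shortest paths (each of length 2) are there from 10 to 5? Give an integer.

The shortest distance is 2. The length-2 paths are: 10–6–5; 10–9–5; 10–2–5; 10–4–5.
That gives 4 distinct shortest paths.

4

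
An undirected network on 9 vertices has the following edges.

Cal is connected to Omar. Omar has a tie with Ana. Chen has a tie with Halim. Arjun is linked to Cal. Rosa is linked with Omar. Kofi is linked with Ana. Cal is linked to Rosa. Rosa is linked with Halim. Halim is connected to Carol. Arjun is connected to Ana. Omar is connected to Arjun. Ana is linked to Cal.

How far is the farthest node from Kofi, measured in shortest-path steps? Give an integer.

Distances from Kofi: Ana:1, Arjun:2, Cal:2, Carol:5, Chen:5, Halim:4, Omar:2, Rosa:3.
The largest is 5 (to Carol and Chen), so the eccentricity of Kofi is 5.

5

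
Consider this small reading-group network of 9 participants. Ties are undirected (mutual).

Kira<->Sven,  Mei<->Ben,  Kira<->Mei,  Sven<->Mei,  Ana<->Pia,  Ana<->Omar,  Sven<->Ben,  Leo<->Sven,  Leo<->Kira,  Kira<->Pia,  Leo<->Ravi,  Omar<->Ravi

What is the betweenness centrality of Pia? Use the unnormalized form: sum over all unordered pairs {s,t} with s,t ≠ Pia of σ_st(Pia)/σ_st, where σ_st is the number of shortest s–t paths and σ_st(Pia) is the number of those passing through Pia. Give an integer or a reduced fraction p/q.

Pairs whose geodesics pass through Pia — Ben–Ana: 2/2; Mei–Ana: 1; Mei–Omar: 1/3; Kira–Ana: 1; Kira–Omar: 1/2; Ana–Leo: 1/2; Ana–Sven: 1.
All other pairs contribute 0.
Summing the contributions gives betweenness(Pia) = 16/3.

16/3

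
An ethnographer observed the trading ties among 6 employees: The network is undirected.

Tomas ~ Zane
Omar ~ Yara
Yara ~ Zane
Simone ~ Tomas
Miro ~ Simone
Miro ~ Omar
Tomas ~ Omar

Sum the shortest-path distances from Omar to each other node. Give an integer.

7

Distances from Omar: Miro:1, Simone:2, Tomas:1, Yara:1, Zane:2.
Sum = 1 + 2 + 1 + 1 + 2 = 7.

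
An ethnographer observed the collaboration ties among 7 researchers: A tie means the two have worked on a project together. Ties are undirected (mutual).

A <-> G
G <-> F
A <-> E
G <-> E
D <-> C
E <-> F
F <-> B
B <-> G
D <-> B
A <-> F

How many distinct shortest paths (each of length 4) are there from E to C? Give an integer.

2

The shortest distance is 4. The length-4 paths are: E–G–B–D–C; E–F–B–D–C.
That gives 2 distinct shortest paths.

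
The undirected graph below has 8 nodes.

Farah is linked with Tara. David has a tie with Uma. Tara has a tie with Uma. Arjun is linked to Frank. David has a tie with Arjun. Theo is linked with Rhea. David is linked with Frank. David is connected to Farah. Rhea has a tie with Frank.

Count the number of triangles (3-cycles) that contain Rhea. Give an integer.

0

Rhea's neighbors are Frank and Theo, but none of them are tied to each other, so no triangle contains Rhea.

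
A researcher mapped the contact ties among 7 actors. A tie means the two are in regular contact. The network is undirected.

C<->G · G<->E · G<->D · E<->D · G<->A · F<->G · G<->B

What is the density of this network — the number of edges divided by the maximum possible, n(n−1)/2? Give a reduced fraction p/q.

1/3

There are 7 edges and 7 nodes, so the maximum possible is C(7,2) = 21.
Density = 7/21 = 1/3.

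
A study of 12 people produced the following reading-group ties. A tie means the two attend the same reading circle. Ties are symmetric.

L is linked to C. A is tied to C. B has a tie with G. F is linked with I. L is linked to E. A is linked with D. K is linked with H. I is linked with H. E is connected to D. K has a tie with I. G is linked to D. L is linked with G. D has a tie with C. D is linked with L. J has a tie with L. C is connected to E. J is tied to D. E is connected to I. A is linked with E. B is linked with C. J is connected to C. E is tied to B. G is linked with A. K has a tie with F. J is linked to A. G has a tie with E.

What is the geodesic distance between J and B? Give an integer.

One shortest route is J – C – B, which uses 2 edges, and J and B are not directly tied, so nothing shorter exists. So d(J,B) = 2.

2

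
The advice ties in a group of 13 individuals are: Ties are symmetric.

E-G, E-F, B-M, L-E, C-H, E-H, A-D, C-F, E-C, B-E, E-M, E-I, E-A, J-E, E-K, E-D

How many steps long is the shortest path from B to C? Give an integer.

2

One shortest route is B – E – C, which uses 2 edges, and B and C are not directly tied, so nothing shorter exists. So d(B,C) = 2.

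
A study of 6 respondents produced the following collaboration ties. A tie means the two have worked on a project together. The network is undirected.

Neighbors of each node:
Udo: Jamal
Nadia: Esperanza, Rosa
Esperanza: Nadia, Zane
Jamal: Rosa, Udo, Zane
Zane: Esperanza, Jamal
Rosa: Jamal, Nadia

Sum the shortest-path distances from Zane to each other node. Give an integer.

Distances from Zane: Esperanza:1, Jamal:1, Nadia:2, Rosa:2, Udo:2.
Sum = 1 + 1 + 2 + 2 + 2 = 8.

8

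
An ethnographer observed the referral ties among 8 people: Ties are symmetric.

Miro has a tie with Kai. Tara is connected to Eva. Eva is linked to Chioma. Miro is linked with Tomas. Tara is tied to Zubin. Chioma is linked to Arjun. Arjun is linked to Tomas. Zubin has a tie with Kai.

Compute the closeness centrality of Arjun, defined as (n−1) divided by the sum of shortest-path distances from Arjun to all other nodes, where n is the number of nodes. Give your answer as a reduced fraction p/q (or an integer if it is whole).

7/16

Distances from Arjun: Chioma:1, Eva:2, Kai:3, Miro:2, Tara:3, Tomas:1, Zubin:4. Sum = 16.
n = 8, so closeness = 7/16.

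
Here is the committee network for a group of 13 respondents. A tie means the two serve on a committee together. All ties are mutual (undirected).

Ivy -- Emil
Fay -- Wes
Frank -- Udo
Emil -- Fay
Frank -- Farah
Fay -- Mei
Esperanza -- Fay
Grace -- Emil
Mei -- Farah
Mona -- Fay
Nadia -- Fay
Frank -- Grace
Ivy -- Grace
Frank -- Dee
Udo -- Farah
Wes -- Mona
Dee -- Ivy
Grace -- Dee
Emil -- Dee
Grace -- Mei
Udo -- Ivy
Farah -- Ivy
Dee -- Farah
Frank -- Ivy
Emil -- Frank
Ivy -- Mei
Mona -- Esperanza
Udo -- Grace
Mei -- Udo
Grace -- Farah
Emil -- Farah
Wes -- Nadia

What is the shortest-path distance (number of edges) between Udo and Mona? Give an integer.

One shortest route is Udo – Mei – Fay – Mona, which uses 3 edges, and at distance 2 from Udo we only reach {Dee, Emil, Fay}, which does not include Mona. So d(Udo,Mona) = 3.

3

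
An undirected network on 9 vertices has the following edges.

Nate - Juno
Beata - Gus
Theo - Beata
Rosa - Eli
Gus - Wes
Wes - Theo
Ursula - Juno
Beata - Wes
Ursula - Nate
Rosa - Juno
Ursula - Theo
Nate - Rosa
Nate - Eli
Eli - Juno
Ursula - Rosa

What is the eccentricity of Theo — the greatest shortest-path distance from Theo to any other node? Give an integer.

3

Distances from Theo: Beata:1, Eli:3, Gus:2, Juno:2, Nate:2, Rosa:2, Ursula:1, Wes:1.
The largest is 3 (to Eli), so the eccentricity of Theo is 3.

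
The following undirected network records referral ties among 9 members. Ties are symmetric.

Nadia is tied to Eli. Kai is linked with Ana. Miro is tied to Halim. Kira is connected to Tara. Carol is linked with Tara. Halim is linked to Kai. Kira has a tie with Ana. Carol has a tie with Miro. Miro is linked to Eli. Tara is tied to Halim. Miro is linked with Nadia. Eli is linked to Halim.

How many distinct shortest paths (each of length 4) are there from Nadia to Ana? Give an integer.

The shortest distance is 4. The length-4 paths are: Nadia–Eli–Halim–Kai–Ana; Nadia–Miro–Halim–Kai–Ana.
That gives 2 distinct shortest paths.

2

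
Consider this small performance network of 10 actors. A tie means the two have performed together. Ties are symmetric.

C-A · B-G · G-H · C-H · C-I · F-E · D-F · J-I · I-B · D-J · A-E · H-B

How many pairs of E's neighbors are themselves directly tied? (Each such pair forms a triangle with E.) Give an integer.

E's neighbors are A and F, but none of them are tied to each other, so no triangle contains E.

0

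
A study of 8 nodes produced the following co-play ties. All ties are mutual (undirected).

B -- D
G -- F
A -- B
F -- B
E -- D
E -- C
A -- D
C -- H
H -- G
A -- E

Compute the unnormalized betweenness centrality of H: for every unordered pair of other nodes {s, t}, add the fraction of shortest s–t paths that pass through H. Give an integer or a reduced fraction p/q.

3

Pairs whose geodesics pass through H — G–C: 1; G–E: 1; C–F: 1.
All other pairs contribute 0.
Summing the contributions gives betweenness(H) = 3.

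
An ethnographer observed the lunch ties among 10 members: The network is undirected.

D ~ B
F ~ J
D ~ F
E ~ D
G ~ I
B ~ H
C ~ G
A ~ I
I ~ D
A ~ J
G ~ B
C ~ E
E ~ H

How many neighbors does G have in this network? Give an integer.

3

G is directly tied to B, C, and I. That is 3 neighbors, so the degree of G is 3.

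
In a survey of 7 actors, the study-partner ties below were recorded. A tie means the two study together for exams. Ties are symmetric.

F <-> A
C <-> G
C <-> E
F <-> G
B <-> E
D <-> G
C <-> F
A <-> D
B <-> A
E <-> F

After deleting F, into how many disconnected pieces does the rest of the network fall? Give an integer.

F's neighbors (A, C, E, and G) remain reachable from one another through other ties, so the rest of the network stays in one piece.

1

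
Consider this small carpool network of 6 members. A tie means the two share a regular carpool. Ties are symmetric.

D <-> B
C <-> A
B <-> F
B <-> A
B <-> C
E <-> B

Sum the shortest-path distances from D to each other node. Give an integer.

9

Distances from D: A:2, B:1, C:2, E:2, F:2.
Sum = 2 + 1 + 2 + 2 + 2 = 9.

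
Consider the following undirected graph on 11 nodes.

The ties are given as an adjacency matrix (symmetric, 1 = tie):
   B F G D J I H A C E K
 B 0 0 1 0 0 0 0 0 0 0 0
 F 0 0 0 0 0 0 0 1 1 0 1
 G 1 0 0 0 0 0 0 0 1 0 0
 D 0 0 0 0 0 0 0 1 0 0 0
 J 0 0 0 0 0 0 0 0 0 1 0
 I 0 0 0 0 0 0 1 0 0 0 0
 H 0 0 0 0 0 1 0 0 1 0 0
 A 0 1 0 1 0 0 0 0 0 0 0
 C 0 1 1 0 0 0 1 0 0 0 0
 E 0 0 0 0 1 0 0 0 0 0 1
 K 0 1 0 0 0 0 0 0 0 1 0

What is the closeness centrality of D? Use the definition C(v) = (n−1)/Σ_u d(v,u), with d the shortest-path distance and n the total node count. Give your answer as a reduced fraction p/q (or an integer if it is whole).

5/18

Distances from D: A:1, B:5, C:3, E:4, F:2, G:4, H:4, I:5, J:5, K:3. Sum = 36.
n = 11, so closeness = 10/36 = 5/18.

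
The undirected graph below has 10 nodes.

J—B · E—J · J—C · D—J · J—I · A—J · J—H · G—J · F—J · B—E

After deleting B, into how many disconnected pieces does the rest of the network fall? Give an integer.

B's neighbors (E and J) remain reachable from one another through other ties, so the rest of the network stays in one piece.

1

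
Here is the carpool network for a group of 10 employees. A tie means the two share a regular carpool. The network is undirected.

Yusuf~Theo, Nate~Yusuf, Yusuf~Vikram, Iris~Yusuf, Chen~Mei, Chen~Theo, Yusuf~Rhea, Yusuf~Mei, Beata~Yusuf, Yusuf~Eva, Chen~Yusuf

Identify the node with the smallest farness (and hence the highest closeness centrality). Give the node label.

Yusuf

Farness (sum of distances to all others) for each node — Beata:17, Chen:15, Eva:17, Iris:17, Mei:16, Nate:17, Rhea:17, Theo:16, Vikram:17, Yusuf:9.
The smallest farness is 9, for Yusuf, so Yusuf has the highest closeness.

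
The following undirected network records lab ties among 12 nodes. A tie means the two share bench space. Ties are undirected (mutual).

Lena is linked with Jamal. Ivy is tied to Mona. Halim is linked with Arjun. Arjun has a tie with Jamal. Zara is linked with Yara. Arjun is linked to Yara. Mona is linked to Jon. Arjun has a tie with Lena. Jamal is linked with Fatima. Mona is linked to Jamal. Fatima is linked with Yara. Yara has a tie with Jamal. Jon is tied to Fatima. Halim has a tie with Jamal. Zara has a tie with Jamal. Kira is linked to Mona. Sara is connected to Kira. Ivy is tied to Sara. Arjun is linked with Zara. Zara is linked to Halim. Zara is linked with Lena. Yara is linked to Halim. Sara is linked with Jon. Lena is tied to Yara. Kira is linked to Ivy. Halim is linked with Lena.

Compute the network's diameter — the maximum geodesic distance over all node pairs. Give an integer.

4

Eccentricity of each node (its greatest distance to any other): Arjun:4, Fatima:3, Halim:4, Ivy:3, Jamal:3, Jon:3, Kira:3, Lena:4, Mona:2, Sara:4, Yara:3, Zara:4.
The maximum eccentricity is 4, realized for instance by the pair Halim–Sara via Halim – Jamal – Fatima – Jon – Sara. So the diameter is 4.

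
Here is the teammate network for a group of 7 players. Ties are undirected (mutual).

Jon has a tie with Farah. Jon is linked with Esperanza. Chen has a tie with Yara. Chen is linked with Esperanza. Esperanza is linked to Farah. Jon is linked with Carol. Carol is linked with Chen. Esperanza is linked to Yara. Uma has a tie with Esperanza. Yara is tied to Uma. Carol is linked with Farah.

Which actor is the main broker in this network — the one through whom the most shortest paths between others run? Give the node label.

Unnormalized betweenness of each node: Carol:1, Chen:11/6, Esperanza:25/4, Farah:7/12, Jon:7/12, Uma:0, Yara:3/4.
Esperanza has the largest value, 25/4, making it the main broker — the node through which the most shortest paths run.

Esperanza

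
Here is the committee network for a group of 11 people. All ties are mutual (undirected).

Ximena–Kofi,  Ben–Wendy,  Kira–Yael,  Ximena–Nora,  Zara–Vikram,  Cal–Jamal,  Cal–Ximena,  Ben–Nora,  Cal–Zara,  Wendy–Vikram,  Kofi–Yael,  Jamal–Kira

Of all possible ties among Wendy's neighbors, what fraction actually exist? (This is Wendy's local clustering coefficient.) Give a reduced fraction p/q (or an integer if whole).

Wendy's neighbors: Ben and Vikram (k = 2).
Possible neighbor pairs: C(2,2) = 1. Edges among them: none → e = 0.
Clustering(Wendy) = 0/1.

0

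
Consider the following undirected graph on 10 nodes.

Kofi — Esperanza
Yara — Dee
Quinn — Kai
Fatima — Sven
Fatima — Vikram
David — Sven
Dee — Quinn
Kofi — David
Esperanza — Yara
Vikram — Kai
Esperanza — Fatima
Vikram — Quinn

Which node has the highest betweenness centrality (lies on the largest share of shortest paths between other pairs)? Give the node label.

Unnormalized betweenness of each node: David:1, Dee:7/2, Esperanza:23/2, Fatima:29/2, Kai:0, Kofi:3, Quinn:9/2, Sven:4, Vikram:10, Yara:5.
Fatima has the largest value, 29/2, making it the main broker — the node through which the most shortest paths run.

Fatima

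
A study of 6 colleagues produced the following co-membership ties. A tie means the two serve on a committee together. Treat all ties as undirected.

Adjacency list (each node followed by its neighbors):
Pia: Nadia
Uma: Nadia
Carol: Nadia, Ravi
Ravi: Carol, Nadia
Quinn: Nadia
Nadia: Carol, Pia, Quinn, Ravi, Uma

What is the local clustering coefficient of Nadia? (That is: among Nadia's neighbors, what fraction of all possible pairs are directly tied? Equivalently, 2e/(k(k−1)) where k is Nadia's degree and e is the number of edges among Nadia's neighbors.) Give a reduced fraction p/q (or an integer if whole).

Nadia's neighbors: Carol, Pia, Quinn, Ravi, and Uma (k = 5).
Possible neighbor pairs: C(5,2) = 10. Edges among them: Carol–Ravi → e = 1.
Clustering(Nadia) = 1/10.

1/10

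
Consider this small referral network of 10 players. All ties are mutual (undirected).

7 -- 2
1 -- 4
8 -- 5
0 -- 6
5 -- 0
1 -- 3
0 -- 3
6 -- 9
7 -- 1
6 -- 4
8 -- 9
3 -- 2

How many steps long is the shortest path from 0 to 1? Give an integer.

One shortest route is 0 – 3 – 1, which uses 2 edges, and 0 and 1 are not directly tied, so nothing shorter exists. So d(0,1) = 2.

2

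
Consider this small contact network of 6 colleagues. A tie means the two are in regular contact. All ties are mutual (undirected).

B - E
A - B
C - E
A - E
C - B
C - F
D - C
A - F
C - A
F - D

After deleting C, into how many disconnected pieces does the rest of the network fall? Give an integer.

1

C's neighbors (A, B, D, E, and F) remain reachable from one another through other ties, so the rest of the network stays in one piece.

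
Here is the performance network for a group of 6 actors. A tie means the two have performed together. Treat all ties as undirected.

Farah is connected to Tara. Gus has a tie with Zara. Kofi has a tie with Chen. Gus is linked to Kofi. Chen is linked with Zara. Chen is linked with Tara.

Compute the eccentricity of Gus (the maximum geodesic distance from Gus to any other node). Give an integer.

Distances from Gus: Chen:2, Farah:4, Kofi:1, Tara:3, Zara:1.
The largest is 4 (to Farah), so the eccentricity of Gus is 4.

4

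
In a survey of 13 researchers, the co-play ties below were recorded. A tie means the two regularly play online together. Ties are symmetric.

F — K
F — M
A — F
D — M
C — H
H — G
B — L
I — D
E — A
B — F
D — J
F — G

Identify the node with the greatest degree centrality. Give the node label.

Degrees — A:2, B:2, C:1, D:3, E:1, F:5, G:2, H:2, I:1, J:1, K:1, L:1, M:2.
The maximum is 5, attained only by F.

F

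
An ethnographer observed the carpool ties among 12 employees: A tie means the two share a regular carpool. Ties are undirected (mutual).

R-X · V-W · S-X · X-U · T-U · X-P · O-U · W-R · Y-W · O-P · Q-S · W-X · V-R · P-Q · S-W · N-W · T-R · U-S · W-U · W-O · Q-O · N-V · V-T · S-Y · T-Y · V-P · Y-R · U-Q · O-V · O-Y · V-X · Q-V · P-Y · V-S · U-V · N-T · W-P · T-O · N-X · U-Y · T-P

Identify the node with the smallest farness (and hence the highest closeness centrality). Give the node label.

Farness (sum of distances to all others) for each node — N:18, O:15, P:15, Q:17, R:17, S:16, T:15, U:14, V:12, W:13, X:15, Y:15.
The smallest farness is 12, for V, so V has the highest closeness.

V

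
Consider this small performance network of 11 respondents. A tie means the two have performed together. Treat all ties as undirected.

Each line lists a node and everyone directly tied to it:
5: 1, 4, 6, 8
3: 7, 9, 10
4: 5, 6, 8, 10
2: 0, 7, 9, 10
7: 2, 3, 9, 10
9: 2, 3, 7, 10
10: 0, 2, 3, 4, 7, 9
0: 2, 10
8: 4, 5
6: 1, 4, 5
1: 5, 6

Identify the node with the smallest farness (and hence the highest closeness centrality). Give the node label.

Farness (sum of distances to all others) for each node — 0:23, 1:29, 2:21, 3:22, 4:16, 5:21, 6:22, 7:21, 8:23, 9:21, 10:15.
The smallest farness is 15, for 10, so 10 has the highest closeness.

10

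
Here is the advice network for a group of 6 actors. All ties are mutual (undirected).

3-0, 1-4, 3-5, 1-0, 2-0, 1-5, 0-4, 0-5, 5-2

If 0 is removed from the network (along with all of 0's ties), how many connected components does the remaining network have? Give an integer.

0's neighbors (1, 2, 3, 4, and 5) remain reachable from one another through other ties, so the rest of the network stays in one piece.

1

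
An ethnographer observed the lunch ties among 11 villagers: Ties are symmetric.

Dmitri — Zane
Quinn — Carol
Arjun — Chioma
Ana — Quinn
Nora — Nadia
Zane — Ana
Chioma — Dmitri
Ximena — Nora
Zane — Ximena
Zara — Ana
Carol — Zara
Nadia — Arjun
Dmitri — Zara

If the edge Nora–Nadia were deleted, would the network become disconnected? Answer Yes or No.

Even without that edge, Nora still reaches Nadia via Nora – Ximena – Zane – Dmitri – Chioma – Arjun – Nadia, so the network stays connected. Not a bridge.

No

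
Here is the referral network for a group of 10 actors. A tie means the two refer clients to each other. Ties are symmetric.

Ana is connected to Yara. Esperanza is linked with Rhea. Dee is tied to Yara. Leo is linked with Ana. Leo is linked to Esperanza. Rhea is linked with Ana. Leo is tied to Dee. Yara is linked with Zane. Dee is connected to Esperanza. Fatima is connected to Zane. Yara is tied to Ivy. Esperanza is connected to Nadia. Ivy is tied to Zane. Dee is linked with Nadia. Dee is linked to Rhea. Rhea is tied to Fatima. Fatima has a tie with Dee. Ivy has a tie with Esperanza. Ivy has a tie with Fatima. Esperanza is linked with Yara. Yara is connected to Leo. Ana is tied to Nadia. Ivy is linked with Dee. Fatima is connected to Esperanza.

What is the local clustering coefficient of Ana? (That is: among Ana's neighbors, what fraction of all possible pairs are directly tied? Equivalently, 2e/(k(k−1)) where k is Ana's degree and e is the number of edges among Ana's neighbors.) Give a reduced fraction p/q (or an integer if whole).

1/6

Ana's neighbors: Leo, Nadia, Rhea, and Yara (k = 4).
Possible neighbor pairs: C(4,2) = 6. Edges among them: Leo–Yara → e = 1.
Clustering(Ana) = 1/6.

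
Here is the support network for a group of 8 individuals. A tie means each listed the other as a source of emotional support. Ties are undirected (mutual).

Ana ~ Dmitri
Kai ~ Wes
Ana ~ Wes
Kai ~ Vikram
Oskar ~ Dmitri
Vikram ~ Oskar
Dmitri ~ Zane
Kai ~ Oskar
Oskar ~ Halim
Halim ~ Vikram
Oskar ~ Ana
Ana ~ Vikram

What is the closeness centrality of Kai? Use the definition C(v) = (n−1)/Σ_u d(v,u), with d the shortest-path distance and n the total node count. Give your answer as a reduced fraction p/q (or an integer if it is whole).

7/12

Distances from Kai: Ana:2, Dmitri:2, Halim:2, Oskar:1, Vikram:1, Wes:1, Zane:3. Sum = 12.
n = 8, so closeness = 7/12.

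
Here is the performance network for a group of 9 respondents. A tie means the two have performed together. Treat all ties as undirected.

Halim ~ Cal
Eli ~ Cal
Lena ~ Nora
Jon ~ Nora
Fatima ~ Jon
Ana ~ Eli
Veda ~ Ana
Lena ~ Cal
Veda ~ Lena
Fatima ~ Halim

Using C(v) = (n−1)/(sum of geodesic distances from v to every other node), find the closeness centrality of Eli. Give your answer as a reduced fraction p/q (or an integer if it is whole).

Distances from Eli: Ana:1, Cal:1, Fatima:3, Halim:2, Jon:4, Lena:2, Nora:3, Veda:2. Sum = 18.
n = 9, so closeness = 8/18 = 4/9.

4/9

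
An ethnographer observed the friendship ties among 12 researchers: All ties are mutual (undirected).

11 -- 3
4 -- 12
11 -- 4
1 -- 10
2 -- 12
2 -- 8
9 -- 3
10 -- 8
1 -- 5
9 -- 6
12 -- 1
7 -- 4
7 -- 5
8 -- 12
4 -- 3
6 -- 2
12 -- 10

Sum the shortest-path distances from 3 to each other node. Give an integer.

24

Distances from 3: 1:3, 2:3, 4:1, 5:3, 6:2, 7:2, 8:3, 9:1, 10:3, 11:1, 12:2.
Sum = 3 + 3 + 1 + 3 + 2 + 2 + 3 + 1 + 3 + 1 + 2 = 24.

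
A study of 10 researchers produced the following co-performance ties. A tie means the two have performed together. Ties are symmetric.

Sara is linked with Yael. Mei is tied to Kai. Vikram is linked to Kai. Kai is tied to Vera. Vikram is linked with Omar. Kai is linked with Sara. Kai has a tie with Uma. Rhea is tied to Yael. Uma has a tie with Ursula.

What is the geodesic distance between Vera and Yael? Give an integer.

3

One shortest route is Vera – Kai – Sara – Yael, which uses 3 edges, and at distance 2 from Vera we only reach {Mei, Sara, Uma, Vikram}, which does not include Yael. So d(Vera,Yael) = 3.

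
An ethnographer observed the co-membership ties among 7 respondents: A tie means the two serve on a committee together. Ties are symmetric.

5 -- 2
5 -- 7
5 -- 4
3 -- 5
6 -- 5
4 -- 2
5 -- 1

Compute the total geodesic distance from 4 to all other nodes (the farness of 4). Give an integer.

Distances from 4: 1:2, 2:1, 3:2, 5:1, 6:2, 7:2.
Sum = 2 + 1 + 2 + 1 + 2 + 2 = 10.

10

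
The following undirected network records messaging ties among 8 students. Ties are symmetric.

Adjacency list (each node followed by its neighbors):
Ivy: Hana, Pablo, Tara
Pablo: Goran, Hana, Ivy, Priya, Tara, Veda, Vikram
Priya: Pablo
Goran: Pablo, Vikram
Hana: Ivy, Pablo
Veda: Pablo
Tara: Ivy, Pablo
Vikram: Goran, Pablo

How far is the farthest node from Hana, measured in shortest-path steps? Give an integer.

2

Distances from Hana: Goran:2, Ivy:1, Pablo:1, Priya:2, Tara:2, Veda:2, Vikram:2.
The largest is 2 (to Veda, Tara, Vikram, Priya, and Goran), so the eccentricity of Hana is 2.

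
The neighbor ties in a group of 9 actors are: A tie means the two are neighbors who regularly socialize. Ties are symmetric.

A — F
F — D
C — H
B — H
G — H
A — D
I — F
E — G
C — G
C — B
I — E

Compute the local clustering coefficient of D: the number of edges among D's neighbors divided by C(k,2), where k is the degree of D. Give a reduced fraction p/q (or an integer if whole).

D's neighbors: A and F (k = 2).
Possible neighbor pairs: C(2,2) = 1. Edges among them: A–F → e = 1.
Clustering(D) = 1/1.

1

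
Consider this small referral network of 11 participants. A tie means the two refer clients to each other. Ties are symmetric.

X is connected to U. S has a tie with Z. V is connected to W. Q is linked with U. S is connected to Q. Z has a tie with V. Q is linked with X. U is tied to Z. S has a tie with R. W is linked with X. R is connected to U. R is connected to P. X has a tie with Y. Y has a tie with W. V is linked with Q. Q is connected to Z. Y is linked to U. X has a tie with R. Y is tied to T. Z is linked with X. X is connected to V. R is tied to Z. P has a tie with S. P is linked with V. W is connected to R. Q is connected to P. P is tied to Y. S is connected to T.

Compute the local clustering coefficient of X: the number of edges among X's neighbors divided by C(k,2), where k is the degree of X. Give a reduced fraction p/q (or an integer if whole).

X's neighbors: Q, R, U, V, W, Y, and Z (k = 7).
Possible neighbor pairs: C(7,2) = 21. Edges among them: Q–U, Q–V, Q–Z, R–U, R–W, R–Z, U–Y, U–Z, V–W, V–Z, W–Y → e = 11.
Clustering(X) = 11/21.

11/21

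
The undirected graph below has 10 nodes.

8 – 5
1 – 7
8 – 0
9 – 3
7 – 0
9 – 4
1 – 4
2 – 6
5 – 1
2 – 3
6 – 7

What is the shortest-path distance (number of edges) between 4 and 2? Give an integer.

One shortest route is 4 – 9 – 3 – 2, which uses 3 edges, and at distance 2 from 4 we only reach {3, 5, 7}, which does not include 2. So d(4,2) = 3.

3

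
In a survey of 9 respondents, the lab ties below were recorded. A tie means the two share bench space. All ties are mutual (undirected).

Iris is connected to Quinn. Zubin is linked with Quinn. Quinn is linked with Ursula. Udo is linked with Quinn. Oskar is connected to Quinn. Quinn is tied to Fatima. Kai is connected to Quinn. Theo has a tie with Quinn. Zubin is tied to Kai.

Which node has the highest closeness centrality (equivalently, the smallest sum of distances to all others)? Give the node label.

Farness (sum of distances to all others) for each node — Fatima:15, Iris:15, Kai:14, Oskar:15, Quinn:8, Theo:15, Udo:15, Ursula:15, Zubin:14.
The smallest farness is 8, for Quinn, so Quinn has the highest closeness.

Quinn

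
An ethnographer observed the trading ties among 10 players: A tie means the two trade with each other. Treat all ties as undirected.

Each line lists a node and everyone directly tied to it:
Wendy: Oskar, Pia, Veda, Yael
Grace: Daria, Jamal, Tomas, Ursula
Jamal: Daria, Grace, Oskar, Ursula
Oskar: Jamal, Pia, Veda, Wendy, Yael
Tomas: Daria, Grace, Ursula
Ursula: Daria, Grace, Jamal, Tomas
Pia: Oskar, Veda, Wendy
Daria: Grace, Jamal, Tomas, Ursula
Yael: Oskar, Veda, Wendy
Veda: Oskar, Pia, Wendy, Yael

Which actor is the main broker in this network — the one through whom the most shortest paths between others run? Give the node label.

Unnormalized betweenness of each node: Daria:2, Grace:2, Jamal:20, Oskar:61/3, Pia:0, Tomas:0, Ursula:2, Veda:1/3, Wendy:1/3, Yael:0.
Oskar has the largest value, 61/3, making it the main broker — the node through which the most shortest paths run.

Oskar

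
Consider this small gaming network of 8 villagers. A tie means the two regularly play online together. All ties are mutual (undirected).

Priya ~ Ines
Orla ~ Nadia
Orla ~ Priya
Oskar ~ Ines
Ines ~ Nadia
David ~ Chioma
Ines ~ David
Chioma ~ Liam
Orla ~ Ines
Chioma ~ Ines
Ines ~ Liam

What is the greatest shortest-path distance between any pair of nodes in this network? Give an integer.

2

Eccentricity of each node (its greatest distance to any other): Chioma:2, David:2, Ines:1, Liam:2, Nadia:2, Orla:2, Oskar:2, Priya:2.
The maximum eccentricity is 2, realized for instance by the pair Priya–Chioma via Priya – Ines – Chioma. So the diameter is 2.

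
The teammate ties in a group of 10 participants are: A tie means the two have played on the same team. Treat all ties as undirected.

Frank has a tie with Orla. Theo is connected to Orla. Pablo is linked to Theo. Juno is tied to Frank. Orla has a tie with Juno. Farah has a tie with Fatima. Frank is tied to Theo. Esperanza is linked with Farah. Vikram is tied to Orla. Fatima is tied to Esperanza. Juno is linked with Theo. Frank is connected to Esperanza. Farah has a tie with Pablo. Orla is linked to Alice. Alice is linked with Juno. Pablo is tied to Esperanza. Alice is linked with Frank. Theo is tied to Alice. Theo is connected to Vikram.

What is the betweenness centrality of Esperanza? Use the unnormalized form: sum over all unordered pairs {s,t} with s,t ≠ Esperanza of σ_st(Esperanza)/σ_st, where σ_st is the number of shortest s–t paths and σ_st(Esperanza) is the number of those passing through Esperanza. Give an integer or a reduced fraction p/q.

107/12

Pairs whose geodesics pass through Esperanza — Pablo–Fatima: 1/2; Pablo–Frank: 1/2; Farah–Alice: 1/2; Farah–Juno: 1/2; Farah–Orla: 1/2; Farah–Frank: 1; Fatima–Vikram: 3/4; Fatima–Theo: 2/3; Fatima–Alice: 1; Fatima–Juno: 1; Fatima–Orla: 1; Fatima–Frank: 1.
All other pairs contribute 0.
Summing the contributions gives betweenness(Esperanza) = 107/12.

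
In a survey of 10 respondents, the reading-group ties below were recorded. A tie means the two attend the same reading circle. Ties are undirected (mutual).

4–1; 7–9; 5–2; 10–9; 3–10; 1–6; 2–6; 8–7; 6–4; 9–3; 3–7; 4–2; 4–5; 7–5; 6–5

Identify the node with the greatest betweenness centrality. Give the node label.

Unnormalized betweenness of each node: 1:0, 2:0, 3:7/2, 4:7/2, 5:20, 6:7/2, 7:23, 8:0, 9:7/2, 10:0.
7 has the largest value, 23, making it the main broker — the node through which the most shortest paths run.

7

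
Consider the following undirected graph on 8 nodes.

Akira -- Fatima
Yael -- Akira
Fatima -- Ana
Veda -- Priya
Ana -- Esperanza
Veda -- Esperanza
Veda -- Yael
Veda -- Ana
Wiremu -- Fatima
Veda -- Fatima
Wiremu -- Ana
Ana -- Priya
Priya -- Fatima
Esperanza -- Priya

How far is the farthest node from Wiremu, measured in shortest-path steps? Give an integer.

3

Distances from Wiremu: Akira:2, Ana:1, Esperanza:2, Fatima:1, Priya:2, Veda:2, Yael:3.
The largest is 3 (to Yael), so the eccentricity of Wiremu is 3.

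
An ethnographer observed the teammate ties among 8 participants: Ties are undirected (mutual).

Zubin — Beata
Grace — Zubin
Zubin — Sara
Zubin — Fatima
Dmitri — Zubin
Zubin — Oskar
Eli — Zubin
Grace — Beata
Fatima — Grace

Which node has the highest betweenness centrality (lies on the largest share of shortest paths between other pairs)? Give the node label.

Zubin

Unnormalized betweenness of each node: Beata:0, Dmitri:0, Eli:0, Fatima:0, Grace:1/2, Oskar:0, Sara:0, Zubin:37/2.
Zubin has the largest value, 37/2, making it the main broker — the node through which the most shortest paths run.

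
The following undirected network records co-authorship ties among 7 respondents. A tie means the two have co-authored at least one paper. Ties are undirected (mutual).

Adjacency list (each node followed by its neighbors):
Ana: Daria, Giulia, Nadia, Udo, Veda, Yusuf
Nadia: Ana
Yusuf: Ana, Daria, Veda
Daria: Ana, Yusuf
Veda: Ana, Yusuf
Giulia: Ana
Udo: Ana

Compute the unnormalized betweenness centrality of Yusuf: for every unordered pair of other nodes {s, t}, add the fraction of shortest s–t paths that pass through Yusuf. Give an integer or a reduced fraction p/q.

1/2

Pairs whose geodesics pass through Yusuf — Daria–Veda: 1/2.
All other pairs contribute 0.
Summing the contributions gives betweenness(Yusuf) = 1/2.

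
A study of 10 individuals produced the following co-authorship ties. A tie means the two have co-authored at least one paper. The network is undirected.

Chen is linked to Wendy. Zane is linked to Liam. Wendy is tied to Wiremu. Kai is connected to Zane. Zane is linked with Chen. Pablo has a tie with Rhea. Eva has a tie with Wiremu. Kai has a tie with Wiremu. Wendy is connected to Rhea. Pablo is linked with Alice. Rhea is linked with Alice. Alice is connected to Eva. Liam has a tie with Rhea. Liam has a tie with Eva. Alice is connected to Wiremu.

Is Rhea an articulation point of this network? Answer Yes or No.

Even without Rhea, every remaining node can still reach every other (the residual graph is connected), so Rhea is not a cut vertex.

No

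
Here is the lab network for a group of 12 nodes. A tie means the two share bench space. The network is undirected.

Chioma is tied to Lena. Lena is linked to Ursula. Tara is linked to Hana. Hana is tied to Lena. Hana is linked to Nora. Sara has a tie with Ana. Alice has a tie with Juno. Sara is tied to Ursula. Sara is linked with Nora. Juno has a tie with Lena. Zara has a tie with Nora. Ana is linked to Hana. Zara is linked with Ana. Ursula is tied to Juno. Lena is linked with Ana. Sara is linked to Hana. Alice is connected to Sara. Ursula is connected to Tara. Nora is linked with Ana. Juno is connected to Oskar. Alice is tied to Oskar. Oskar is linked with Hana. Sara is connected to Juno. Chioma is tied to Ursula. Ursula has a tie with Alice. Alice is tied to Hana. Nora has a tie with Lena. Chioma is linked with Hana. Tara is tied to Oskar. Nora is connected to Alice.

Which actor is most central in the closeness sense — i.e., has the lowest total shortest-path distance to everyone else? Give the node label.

Farness (sum of distances to all others) for each node — Alice:16, Ana:17, Chioma:20, Hana:14, Juno:18, Lena:16, Nora:16, Oskar:19, Sara:16, Tara:20, Ursula:17, Zara:25.
The smallest farness is 14, for Hana, so Hana has the highest closeness.

Hana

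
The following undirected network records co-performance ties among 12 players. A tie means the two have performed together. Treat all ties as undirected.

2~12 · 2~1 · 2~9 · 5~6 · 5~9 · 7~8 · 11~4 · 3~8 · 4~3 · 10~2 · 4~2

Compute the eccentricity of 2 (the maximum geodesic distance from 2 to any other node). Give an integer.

Distances from 2: 1:1, 3:2, 4:1, 5:2, 6:3, 7:4, 8:3, 9:1, 10:1, 11:2, 12:1.
The largest is 4 (to 7), so the eccentricity of 2 is 4.

4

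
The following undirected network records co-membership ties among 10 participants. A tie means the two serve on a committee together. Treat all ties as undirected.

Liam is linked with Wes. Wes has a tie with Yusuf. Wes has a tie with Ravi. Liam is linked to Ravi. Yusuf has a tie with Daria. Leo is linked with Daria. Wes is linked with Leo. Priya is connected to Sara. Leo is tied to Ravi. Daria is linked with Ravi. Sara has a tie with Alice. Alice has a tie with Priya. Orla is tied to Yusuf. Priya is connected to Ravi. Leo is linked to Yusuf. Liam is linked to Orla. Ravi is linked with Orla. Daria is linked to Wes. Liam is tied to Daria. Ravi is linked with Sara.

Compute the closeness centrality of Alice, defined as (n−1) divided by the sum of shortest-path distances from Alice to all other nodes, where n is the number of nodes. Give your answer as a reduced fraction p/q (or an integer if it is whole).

9/23

Distances from Alice: Daria:3, Leo:3, Liam:3, Orla:3, Priya:1, Ravi:2, Sara:1, Wes:3, Yusuf:4. Sum = 23.
n = 10, so closeness = 9/23.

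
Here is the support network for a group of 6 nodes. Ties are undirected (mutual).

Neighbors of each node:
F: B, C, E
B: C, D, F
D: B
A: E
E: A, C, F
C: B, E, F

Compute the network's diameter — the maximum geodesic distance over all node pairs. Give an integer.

Eccentricity of each node (its greatest distance to any other): A:4, B:3, C:2, D:4, E:3, F:2.
The maximum eccentricity is 4, realized for instance by the pair A–D via A – E – C – B – D. So the diameter is 4.

4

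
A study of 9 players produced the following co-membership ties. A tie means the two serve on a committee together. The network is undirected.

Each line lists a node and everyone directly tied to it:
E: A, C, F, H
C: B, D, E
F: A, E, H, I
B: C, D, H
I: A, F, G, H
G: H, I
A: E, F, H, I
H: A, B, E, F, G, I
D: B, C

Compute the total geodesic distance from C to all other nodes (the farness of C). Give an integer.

15

Distances from C: A:2, B:1, D:1, E:1, F:2, G:3, H:2, I:3.
Sum = 2 + 1 + 1 + 1 + 2 + 3 + 2 + 3 = 15.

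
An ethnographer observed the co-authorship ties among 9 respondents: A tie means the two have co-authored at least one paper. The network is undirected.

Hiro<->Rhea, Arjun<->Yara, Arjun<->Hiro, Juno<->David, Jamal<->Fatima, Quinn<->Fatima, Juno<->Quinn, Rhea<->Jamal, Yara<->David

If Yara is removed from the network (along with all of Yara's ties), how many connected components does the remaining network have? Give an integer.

1

Yara's neighbors (Arjun and David) remain reachable from one another through other ties, so the rest of the network stays in one piece.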